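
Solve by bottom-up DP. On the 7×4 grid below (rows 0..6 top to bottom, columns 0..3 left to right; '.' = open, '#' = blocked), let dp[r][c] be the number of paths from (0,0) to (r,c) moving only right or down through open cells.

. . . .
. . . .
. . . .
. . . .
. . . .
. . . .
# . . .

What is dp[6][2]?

27

r\c   0   1   2   3
  0   1   1   1   1
  1   1   2   3   4
  2   1   3   6  10
  3   1   4  10  20
  4   1   5  15  35
  5   1   6  21  56
  6   0   6  27  83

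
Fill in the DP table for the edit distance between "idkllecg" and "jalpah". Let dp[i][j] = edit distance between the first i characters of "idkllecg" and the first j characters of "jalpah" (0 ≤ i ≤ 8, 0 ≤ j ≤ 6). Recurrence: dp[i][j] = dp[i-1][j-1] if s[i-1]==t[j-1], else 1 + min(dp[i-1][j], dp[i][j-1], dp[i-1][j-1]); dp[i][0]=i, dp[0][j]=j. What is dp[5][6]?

   ''  j  a  l  p  a  h
''  0  1  2  3  4  5  6
 i  1  1  2  3  4  5  6
 d  2  2  2  3  4  5  6
 k  3  3  3  3  4  5  6
 l  4  4  4  3  4  5  6
 l  5  5  5  4  4  5  6
 e  6  6  6  5  5  5  6
 c  7  7  7  6  6  6  6
 g  8  8  8  7  7  7  7

6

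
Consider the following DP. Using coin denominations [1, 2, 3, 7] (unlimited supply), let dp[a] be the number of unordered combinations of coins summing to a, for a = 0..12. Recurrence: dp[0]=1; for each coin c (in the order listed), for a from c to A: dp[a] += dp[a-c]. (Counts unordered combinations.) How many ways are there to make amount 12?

24

after  coin     0     1     2     3     4     5     6     7     8     9    10    11    12
          1     1     1     1     1     1     1     1     1     1     1     1     1     1
          2     1     1     2     2     3     3     4     4     5     5     6     6     7
          3     1     1     2     3     4     5     7     8    10    12    14    16    19
          7     1     1     2     3     4     5     7     9    11    14    17    20    24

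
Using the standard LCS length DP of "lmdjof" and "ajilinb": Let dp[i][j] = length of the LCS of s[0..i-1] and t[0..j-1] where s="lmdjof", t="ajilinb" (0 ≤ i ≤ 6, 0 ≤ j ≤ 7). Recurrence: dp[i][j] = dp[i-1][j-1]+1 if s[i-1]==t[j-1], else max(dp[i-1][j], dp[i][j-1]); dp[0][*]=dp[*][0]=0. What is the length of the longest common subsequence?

1

   ''  a  j  i  l  i  n  b
''  0  0  0  0  0  0  0  0
 l  0  0  0  0  1  1  1  1
 m  0  0  0  0  1  1  1  1
 d  0  0  0  0  1  1  1  1
 j  0  0  1  1  1  1  1  1
 o  0  0  1  1  1  1  1  1
 f  0  0  1  1  1  1  1  1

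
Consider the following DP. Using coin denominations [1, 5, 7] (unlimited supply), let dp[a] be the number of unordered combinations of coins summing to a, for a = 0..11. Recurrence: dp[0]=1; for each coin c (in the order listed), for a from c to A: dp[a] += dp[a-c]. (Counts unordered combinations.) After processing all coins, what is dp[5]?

2

after  coin     0     1     2     3     4     5     6     7     8     9    10    11
          1     1     1     1     1     1     1     1     1     1     1     1     1
          5     1     1     1     1     1     2     2     2     2     2     3     3
          7     1     1     1     1     1     2     2     3     3     3     4     4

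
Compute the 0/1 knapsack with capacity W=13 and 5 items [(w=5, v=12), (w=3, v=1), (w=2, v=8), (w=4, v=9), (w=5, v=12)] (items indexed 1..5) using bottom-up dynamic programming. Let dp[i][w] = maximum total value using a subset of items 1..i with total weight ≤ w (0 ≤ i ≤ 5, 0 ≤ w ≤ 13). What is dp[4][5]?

12

i\w   0   1   2   3   4   5   6   7   8   9  10  11  12  13
  0   0   0   0   0   0   0   0   0   0   0   0   0   0   0
  1   0   0   0   0   0  12  12  12  12  12  12  12  12  12
  2   0   0   0   1   1  12  12  12  13  13  13  13  13  13
  3   0   0   8   8   8  12  12  20  20  20  21  21  21  21
  4   0   0   8   8   9  12  17  20  20  21  21  29  29  29
  5   0   0   8   8   9  12  17  20  20  21  24  29  32  32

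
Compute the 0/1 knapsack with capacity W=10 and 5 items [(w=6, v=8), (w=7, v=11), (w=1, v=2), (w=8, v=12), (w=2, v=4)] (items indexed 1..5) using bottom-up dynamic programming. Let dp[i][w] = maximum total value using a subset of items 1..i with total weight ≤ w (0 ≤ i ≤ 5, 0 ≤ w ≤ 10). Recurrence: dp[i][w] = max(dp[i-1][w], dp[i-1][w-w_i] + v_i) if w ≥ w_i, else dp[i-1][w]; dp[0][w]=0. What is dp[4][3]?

i\w   0   1   2   3   4   5   6   7   8   9  10
  0   0   0   0   0   0   0   0   0   0   0   0
  1   0   0   0   0   0   0   8   8   8   8   8
  2   0   0   0   0   0   0   8  11  11  11  11
  3   0   2   2   2   2   2   8  11  13  13  13
  4   0   2   2   2   2   2   8  11  13  14  14
  5   0   2   4   6   6   6   8  11  13  15  17

2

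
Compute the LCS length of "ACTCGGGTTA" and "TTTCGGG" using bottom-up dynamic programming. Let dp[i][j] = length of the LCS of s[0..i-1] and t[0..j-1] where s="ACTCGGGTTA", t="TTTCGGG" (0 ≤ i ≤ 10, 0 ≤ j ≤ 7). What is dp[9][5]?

   ''  T  T  T  C  G  G  G
''  0  0  0  0  0  0  0  0
 A  0  0  0  0  0  0  0  0
 C  0  0  0  0  1  1  1  1
 T  0  1  1  1  1  1  1  1
 C  0  1  1  1  2  2  2  2
 G  0  1  1  1  2  3  3  3
 G  0  1  1  1  2  3  4  4
 G  0  1  1  1  2  3  4  5
 T  0  1  2  2  2  3  4  5
 T  0  1  2  3  3  3  4  5
 A  0  1  2  3  3  3  4  5

3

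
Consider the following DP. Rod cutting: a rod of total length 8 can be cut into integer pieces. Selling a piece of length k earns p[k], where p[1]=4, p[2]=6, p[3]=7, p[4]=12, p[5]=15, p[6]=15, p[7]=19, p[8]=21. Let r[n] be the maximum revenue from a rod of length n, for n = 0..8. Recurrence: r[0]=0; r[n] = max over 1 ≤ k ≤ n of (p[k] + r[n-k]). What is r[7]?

28

   n    0    1    2    3    4    5    6    7    8
r[n]    0    4    8   12   16   20   24   28   32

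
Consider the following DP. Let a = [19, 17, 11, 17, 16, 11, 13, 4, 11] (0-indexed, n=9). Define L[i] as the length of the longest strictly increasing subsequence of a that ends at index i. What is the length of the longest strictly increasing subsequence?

2

   i    0    1    2    3    4    5    6    7    8
a[i]   19   17   11   17   16   11   13    4   11
L[i]    1    1    1    2    2    1    2    1    2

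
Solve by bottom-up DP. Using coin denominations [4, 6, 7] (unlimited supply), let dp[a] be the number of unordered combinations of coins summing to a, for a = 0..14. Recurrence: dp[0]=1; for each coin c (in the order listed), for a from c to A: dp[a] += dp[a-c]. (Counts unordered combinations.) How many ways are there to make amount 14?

after  coin     0     1     2     3     4     5     6     7     8     9    10    11    12    13    14
          4     1     0     0     0     1     0     0     0     1     0     0     0     1     0     0
          6     1     0     0     0     1     0     1     0     1     0     1     0     2     0     1
          7     1     0     0     0     1     0     1     1     1     0     1     1     2     1     2

2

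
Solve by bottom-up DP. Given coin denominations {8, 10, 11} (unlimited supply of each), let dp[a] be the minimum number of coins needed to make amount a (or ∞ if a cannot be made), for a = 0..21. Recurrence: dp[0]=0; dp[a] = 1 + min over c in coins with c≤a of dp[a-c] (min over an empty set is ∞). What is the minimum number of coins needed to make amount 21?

2

 a  0  1  2  3  4  5  6  7  8  9 10 11 12 13 14 15 16 17 18 19 20 21
dp  0  -  -  -  -  -  -  -  1  -  1  1  -  -  -  -  2  -  2  2  2  2
(- denotes ∞ / unreachable)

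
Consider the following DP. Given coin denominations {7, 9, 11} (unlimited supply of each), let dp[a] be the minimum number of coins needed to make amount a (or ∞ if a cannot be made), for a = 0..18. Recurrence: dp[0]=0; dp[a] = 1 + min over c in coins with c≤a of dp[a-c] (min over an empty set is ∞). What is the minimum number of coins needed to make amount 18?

2

 a  0  1  2  3  4  5  6  7  8  9 10 11 12 13 14 15 16 17 18
dp  0  -  -  -  -  -  -  1  -  1  -  1  -  -  2  -  2  -  2
(- denotes ∞ / unreachable)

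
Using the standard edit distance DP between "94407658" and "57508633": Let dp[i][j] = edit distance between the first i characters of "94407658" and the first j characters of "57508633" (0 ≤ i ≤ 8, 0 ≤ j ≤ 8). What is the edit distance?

   ''  5  7  5  0  8  6  3  3
''  0  1  2  3  4  5  6  7  8
 9  1  1  2  3  4  5  6  7  8
 4  2  2  2  3  4  5  6  7  8
 4  3  3  3  3  4  5  6  7  8
 0  4  4  4  4  3  4  5  6  7
 7  5  5  4  5  4  4  5  6  7
 6  6  6  5  5  5  5  4  5  6
 5  7  6  6  5  6  6  5  5  6
 8  8  7  7  6  6  6  6  6  6

6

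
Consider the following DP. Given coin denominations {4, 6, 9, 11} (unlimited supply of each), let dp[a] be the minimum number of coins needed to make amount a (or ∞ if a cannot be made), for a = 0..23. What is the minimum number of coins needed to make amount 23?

 a  0  1  2  3  4  5  6  7  8  9 10 11 12 13 14 15 16 17 18 19 20 21 22 23
dp  0  -  -  -  1  -  1  -  2  1  2  1  2  2  3  2  3  2  2  3  2  3  2  3
(- denotes ∞ / unreachable)

3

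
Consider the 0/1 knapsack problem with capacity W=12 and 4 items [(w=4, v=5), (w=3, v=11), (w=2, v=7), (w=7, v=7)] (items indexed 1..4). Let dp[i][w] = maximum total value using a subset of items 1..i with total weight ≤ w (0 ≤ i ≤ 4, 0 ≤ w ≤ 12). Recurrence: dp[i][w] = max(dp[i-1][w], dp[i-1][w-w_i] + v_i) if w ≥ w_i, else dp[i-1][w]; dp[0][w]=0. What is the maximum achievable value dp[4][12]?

25

i\w   0   1   2   3   4   5   6   7   8   9  10  11  12
  0   0   0   0   0   0   0   0   0   0   0   0   0   0
  1   0   0   0   0   5   5   5   5   5   5   5   5   5
  2   0   0   0  11  11  11  11  16  16  16  16  16  16
  3   0   0   7  11  11  18  18  18  18  23  23  23  23
  4   0   0   7  11  11  18  18  18  18  23  23  23  25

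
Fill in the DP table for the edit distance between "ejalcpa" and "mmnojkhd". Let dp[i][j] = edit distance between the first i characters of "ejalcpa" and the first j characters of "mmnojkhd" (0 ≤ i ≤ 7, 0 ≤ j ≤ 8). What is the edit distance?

8

   ''  m  m  n  o  j  k  h  d
''  0  1  2  3  4  5  6  7  8
 e  1  1  2  3  4  5  6  7  8
 j  2  2  2  3  4  4  5  6  7
 a  3  3  3  3  4  5  5  6  7
 l  4  4  4  4  4  5  6  6  7
 c  5  5  5  5  5  5  6  7  7
 p  6  6  6  6  6  6  6  7  8
 a  7  7  7  7  7  7  7  7  8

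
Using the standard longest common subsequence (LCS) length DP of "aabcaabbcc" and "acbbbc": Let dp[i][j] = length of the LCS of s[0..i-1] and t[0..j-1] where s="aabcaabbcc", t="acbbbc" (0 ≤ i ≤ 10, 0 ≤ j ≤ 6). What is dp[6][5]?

2

   ''  a  c  b  b  b  c
''  0  0  0  0  0  0  0
 a  0  1  1  1  1  1  1
 a  0  1  1  1  1  1  1
 b  0  1  1  2  2  2  2
 c  0  1  2  2  2  2  3
 a  0  1  2  2  2  2  3
 a  0  1  2  2  2  2  3
 b  0  1  2  3  3  3  3
 b  0  1  2  3  4  4  4
 c  0  1  2  3  4  4  5
 c  0  1  2  3  4  4  5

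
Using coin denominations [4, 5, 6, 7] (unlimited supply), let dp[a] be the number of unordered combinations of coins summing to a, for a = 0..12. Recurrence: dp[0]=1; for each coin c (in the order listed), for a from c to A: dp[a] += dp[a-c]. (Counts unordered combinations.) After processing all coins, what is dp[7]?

1

after  coin     0     1     2     3     4     5     6     7     8     9    10    11    12
          4     1     0     0     0     1     0     0     0     1     0     0     0     1
          5     1     0     0     0     1     1     0     0     1     1     1     0     1
          6     1     0     0     0     1     1     1     0     1     1     2     1     2
          7     1     0     0     0     1     1     1     1     1     1     2     2     3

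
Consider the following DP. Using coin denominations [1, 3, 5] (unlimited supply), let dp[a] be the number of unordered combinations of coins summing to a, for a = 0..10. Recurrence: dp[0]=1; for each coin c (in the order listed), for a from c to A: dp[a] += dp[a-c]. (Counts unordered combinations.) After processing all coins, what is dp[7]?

4

after  coin     0     1     2     3     4     5     6     7     8     9    10
          1     1     1     1     1     1     1     1     1     1     1     1
          3     1     1     1     2     2     2     3     3     3     4     4
          5     1     1     1     2     2     3     4     4     5     6     7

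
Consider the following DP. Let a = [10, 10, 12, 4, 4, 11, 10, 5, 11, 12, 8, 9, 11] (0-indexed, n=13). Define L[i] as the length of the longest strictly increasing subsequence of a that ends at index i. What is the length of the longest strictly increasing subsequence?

5

   i    0    1    2    3    4    5    6    7    8    9   10   11   12
a[i]   10   10   12    4    4   11   10    5   11   12    8    9   11
L[i]    1    1    2    1    1    2    2    2    3    4    3    4    5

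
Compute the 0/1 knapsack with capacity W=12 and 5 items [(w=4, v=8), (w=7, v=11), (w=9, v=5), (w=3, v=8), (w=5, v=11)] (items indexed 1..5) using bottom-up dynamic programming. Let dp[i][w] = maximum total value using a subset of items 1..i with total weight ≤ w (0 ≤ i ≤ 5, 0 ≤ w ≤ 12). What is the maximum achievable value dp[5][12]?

27

i\w   0   1   2   3   4   5   6   7   8   9  10  11  12
  0   0   0   0   0   0   0   0   0   0   0   0   0   0
  1   0   0   0   0   8   8   8   8   8   8   8   8   8
  2   0   0   0   0   8   8   8  11  11  11  11  19  19
  3   0   0   0   0   8   8   8  11  11  11  11  19  19
  4   0   0   0   8   8   8   8  16  16  16  19  19  19
  5   0   0   0   8   8  11  11  16  19  19  19  19  27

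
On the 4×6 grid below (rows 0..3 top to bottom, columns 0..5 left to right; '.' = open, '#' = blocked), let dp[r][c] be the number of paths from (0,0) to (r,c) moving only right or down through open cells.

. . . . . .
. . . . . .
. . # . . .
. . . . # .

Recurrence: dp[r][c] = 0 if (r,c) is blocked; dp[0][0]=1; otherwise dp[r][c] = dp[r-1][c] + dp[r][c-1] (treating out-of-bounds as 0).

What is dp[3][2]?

4

r\c   0   1   2   3   4   5
  0   1   1   1   1   1   1
  1   1   2   3   4   5   6
  2   1   3   0   4   9  15
  3   1   4   4   8   0  15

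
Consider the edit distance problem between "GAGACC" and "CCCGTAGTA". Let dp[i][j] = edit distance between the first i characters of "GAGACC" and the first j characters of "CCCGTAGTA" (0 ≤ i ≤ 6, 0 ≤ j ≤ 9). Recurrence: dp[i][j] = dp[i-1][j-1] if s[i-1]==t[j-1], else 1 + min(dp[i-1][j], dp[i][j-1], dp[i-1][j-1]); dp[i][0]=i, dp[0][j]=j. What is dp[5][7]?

   ''  C  C  C  G  T  A  G  T  A
''  0  1  2  3  4  5  6  7  8  9
 G  1  1  2  3  3  4  5  6  7  8
 A  2  2  2  3  4  4  4  5  6  7
 G  3  3  3  3  3  4  5  4  5  6
 A  4  4  4  4  4  4  4  5  5  5
 C  5  4  4  4  5  5  5  5  6  6
 C  6  5  4  4  5  6  6  6  6  7

5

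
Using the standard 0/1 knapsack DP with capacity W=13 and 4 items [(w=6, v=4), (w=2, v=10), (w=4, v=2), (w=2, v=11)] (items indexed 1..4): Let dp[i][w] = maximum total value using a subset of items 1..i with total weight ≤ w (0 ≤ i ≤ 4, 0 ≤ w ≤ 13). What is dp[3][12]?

i\w   0   1   2   3   4   5   6   7   8   9  10  11  12  13
  0   0   0   0   0   0   0   0   0   0   0   0   0   0   0
  1   0   0   0   0   0   0   4   4   4   4   4   4   4   4
  2   0   0  10  10  10  10  10  10  14  14  14  14  14  14
  3   0   0  10  10  10  10  12  12  14  14  14  14  16  16
  4   0   0  11  11  21  21  21  21  23  23  25  25  25  25

16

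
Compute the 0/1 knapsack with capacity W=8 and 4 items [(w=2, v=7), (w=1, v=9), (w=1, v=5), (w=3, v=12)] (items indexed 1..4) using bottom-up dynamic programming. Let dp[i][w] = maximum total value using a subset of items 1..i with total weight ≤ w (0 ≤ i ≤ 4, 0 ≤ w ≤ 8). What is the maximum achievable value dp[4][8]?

33

i\w   0   1   2   3   4   5   6   7   8
  0   0   0   0   0   0   0   0   0   0
  1   0   0   7   7   7   7   7   7   7
  2   0   9   9  16  16  16  16  16  16
  3   0   9  14  16  21  21  21  21  21
  4   0   9  14  16  21  26  28  33  33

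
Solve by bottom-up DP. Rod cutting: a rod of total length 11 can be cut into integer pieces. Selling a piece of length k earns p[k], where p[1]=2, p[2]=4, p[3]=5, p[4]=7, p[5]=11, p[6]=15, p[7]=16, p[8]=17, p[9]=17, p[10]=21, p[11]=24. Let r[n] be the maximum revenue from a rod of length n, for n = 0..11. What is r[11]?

   n    0    1    2    3    4    5    6    7    8    9   10   11
r[n]    0    2    4    6    8   11   15   17   19   21   23   26

26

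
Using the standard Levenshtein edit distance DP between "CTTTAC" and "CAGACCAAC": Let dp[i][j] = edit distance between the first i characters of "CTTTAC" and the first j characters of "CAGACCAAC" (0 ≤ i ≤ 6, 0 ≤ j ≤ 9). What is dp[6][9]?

6

   ''  C  A  G  A  C  C  A  A  C
''  0  1  2  3  4  5  6  7  8  9
 C  1  0  1  2  3  4  5  6  7  8
 T  2  1  1  2  3  4  5  6  7  8
 T  3  2  2  2  3  4  5  6  7  8
 T  4  3  3  3  3  4  5  6  7  8
 A  5  4  3  4  3  4  5  5  6  7
 C  6  5  4  4  4  3  4  5  6  6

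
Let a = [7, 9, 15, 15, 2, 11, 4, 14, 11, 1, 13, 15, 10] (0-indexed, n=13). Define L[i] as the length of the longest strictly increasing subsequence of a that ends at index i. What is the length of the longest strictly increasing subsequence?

   i    0    1    2    3    4    5    6    7    8    9   10   11   12
a[i]    7    9   15   15    2   11    4   14   11    1   13   15   10
L[i]    1    2    3    3    1    3    2    4    3    1    4    5    3

5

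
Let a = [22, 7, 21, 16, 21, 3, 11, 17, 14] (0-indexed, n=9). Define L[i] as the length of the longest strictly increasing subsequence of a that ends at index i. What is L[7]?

3

   i    0    1    2    3    4    5    6    7    8
a[i]   22    7   21   16   21    3   11   17   14
L[i]    1    1    2    2    3    1    2    3    3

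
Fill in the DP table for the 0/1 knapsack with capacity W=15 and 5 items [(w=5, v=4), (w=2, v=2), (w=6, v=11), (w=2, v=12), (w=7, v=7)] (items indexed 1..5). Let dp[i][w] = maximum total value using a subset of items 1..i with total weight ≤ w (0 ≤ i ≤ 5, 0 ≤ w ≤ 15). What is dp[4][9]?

i\w   0   1   2   3   4   5   6   7   8   9  10  11  12  13  14  15
  0   0   0   0   0   0   0   0   0   0   0   0   0   0   0   0   0
  1   0   0   0   0   0   4   4   4   4   4   4   4   4   4   4   4
  2   0   0   2   2   2   4   4   6   6   6   6   6   6   6   6   6
  3   0   0   2   2   2   4  11  11  13  13  13  15  15  17  17  17
  4   0   0  12  12  14  14  14  16  23  23  25  25  25  27  27  29
  5   0   0  12  12  14  14  14  16  23  23  25  25  25  27  27  30

23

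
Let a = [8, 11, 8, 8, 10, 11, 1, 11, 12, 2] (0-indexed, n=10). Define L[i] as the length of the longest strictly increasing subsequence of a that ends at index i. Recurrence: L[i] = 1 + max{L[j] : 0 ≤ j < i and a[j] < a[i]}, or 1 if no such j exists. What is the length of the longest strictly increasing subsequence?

4

   i    0    1    2    3    4    5    6    7    8    9
a[i]    8   11    8    8   10   11    1   11   12    2
L[i]    1    2    1    1    2    3    1    3    4    2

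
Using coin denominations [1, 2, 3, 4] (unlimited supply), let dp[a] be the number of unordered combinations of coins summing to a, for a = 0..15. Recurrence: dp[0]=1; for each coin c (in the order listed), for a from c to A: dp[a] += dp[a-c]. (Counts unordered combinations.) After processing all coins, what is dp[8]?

after  coin     0     1     2     3     4     5     6     7     8     9    10    11    12    13    14    15
          1     1     1     1     1     1     1     1     1     1     1     1     1     1     1     1     1
          2     1     1     2     2     3     3     4     4     5     5     6     6     7     7     8     8
          3     1     1     2     3     4     5     7     8    10    12    14    16    19    21    24    27
          4     1     1     2     3     5     6     9    11    15    18    23    27    34    39    47    54

15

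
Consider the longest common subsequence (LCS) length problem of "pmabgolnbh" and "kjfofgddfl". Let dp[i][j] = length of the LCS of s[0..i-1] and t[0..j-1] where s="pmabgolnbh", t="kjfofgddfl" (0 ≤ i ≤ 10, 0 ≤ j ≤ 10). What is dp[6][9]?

1

   ''  k  j  f  o  f  g  d  d  f  l
''  0  0  0  0  0  0  0  0  0  0  0
 p  0  0  0  0  0  0  0  0  0  0  0
 m  0  0  0  0  0  0  0  0  0  0  0
 a  0  0  0  0  0  0  0  0  0  0  0
 b  0  0  0  0  0  0  0  0  0  0  0
 g  0  0  0  0  0  0  1  1  1  1  1
 o  0  0  0  0  1  1  1  1  1  1  1
 l  0  0  0  0  1  1  1  1  1  1  2
 n  0  0  0  0  1  1  1  1  1  1  2
 b  0  0  0  0  1  1  1  1  1  1  2
 h  0  0  0  0  1  1  1  1  1  1  2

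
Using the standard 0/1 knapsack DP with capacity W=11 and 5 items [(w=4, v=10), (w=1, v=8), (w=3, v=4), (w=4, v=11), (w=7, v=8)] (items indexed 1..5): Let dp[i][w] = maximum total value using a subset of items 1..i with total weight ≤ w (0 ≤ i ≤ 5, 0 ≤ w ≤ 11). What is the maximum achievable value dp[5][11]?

i\w   0   1   2   3   4   5   6   7   8   9  10  11
  0   0   0   0   0   0   0   0   0   0   0   0   0
  1   0   0   0   0  10  10  10  10  10  10  10  10
  2   0   8   8   8  10  18  18  18  18  18  18  18
  3   0   8   8   8  12  18  18  18  22  22  22  22
  4   0   8   8   8  12  19  19  19  23  29  29  29
  5   0   8   8   8  12  19  19  19  23  29  29  29

29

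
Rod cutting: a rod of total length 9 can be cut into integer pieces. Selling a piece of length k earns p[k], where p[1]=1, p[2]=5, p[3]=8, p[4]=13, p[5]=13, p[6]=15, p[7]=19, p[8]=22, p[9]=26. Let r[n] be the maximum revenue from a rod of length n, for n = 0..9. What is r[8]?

26

   n    0    1    2    3    4    5    6    7    8    9
r[n]    0    1    5    8   13   14   18   21   26   27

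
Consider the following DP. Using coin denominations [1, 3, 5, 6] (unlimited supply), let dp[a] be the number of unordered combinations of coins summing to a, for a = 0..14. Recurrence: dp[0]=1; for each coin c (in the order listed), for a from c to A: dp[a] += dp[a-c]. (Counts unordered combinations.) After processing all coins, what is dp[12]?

14

after  coin     0     1     2     3     4     5     6     7     8     9    10    11    12    13    14
          1     1     1     1     1     1     1     1     1     1     1     1     1     1     1     1
          3     1     1     1     2     2     2     3     3     3     4     4     4     5     5     5
          5     1     1     1     2     2     3     4     4     5     6     7     8     9    10    11
          6     1     1     1     2     2     3     5     5     6     8     9    11    14    15    17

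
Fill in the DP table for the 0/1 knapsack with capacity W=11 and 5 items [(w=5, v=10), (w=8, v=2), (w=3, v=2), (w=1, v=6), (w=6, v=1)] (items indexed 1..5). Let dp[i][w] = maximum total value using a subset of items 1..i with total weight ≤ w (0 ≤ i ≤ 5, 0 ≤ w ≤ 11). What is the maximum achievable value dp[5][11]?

i\w   0   1   2   3   4   5   6   7   8   9  10  11
  0   0   0   0   0   0   0   0   0   0   0   0   0
  1   0   0   0   0   0  10  10  10  10  10  10  10
  2   0   0   0   0   0  10  10  10  10  10  10  10
  3   0   0   0   2   2  10  10  10  12  12  12  12
  4   0   6   6   6   8  10  16  16  16  18  18  18
  5   0   6   6   6   8  10  16  16  16  18  18  18

18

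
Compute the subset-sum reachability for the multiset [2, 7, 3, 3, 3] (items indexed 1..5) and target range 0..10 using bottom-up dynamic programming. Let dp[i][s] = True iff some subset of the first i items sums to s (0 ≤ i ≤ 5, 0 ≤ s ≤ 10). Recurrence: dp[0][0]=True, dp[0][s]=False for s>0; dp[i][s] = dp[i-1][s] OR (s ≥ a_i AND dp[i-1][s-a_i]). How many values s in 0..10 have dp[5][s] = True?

i\s   0   1   2   3   4   5   6   7   8   9  10
  0   T   F   F   F   F   F   F   F   F   F   F
  1   T   F   T   F   F   F   F   F   F   F   F
  2   T   F   T   F   F   F   F   T   F   T   F
  3   T   F   T   T   F   T   F   T   F   T   T
  4   T   F   T   T   F   T   T   T   T   T   T
  5   T   F   T   T   F   T   T   T   T   T   T

9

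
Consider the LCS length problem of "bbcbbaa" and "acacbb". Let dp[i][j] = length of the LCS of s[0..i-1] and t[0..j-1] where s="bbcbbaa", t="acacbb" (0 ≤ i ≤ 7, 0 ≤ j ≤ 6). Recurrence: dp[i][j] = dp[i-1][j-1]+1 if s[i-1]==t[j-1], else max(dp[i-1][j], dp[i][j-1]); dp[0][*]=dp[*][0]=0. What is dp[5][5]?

2

   ''  a  c  a  c  b  b
''  0  0  0  0  0  0  0
 b  0  0  0  0  0  1  1
 b  0  0  0  0  0  1  2
 c  0  0  1  1  1  1  2
 b  0  0  1  1  1  2  2
 b  0  0  1  1  1  2  3
 a  0  1  1  2  2  2  3
 a  0  1  1  2  2  2  3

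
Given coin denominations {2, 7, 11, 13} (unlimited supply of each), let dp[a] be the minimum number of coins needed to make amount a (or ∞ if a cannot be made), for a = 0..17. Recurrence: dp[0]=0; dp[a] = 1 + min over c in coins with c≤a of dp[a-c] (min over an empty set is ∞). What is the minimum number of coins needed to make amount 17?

 a  0  1  2  3  4  5  6  7  8  9 10 11 12 13 14 15 16 17
dp  0  -  1  -  2  -  3  1  4  2  5  1  6  1  2  2  3  3
(- denotes ∞ / unreachable)

3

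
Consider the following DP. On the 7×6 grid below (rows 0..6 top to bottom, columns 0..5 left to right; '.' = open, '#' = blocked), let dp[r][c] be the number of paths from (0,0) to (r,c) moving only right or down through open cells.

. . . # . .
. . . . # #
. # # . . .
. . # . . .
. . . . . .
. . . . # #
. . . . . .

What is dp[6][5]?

19

r\c   0   1   2   3   4   5
  0   1   1   1   0   0   0
  1   1   2   3   3   0   0
  2   1   0   0   3   3   3
  3   1   1   0   3   6   9
  4   1   2   2   5  11  20
  5   1   3   5  10   0   0
  6   1   4   9  19  19  19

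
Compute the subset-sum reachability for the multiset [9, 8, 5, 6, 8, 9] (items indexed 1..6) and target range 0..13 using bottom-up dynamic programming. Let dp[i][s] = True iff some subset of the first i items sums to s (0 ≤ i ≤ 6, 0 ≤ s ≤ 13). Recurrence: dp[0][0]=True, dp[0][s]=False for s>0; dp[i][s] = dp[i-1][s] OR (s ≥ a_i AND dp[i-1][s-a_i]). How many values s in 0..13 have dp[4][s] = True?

7

i\s   0   1   2   3   4   5   6   7   8   9  10  11  12  13
  0   T   F   F   F   F   F   F   F   F   F   F   F   F   F
  1   T   F   F   F   F   F   F   F   F   T   F   F   F   F
  2   T   F   F   F   F   F   F   F   T   T   F   F   F   F
  3   T   F   F   F   F   T   F   F   T   T   F   F   F   T
  4   T   F   F   F   F   T   T   F   T   T   F   T   F   T
  5   T   F   F   F   F   T   T   F   T   T   F   T   F   T
  6   T   F   F   F   F   T   T   F   T   T   F   T   F   T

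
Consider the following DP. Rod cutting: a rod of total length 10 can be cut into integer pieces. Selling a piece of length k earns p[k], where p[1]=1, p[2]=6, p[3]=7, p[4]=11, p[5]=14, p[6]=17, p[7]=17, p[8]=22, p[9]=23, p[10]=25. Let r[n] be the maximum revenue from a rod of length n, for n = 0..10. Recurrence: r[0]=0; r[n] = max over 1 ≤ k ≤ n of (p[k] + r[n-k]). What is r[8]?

   n    0    1    2    3    4    5    6    7    8    9   10
r[n]    0    1    6    7   12   14   18   20   24   26   30

24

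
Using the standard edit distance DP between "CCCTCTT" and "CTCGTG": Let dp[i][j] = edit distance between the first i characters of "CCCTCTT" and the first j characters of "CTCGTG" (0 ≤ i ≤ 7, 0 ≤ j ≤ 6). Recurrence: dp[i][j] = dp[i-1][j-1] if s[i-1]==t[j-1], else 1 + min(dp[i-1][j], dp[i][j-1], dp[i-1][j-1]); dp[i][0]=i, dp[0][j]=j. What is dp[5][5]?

3

   ''  C  T  C  G  T  G
''  0  1  2  3  4  5  6
 C  1  0  1  2  3  4  5
 C  2  1  1  1  2  3  4
 C  3  2  2  1  2  3  4
 T  4  3  2  2  2  2  3
 C  5  4  3  2  3  3  3
 T  6  5  4  3  3  3  4
 T  7  6  5  4  4  3  4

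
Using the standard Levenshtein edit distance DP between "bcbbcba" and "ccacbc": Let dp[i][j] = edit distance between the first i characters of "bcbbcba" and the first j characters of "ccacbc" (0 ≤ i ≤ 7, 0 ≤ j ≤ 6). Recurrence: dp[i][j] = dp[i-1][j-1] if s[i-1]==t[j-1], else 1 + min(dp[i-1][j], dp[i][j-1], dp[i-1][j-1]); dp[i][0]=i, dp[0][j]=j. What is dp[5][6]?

   ''  c  c  a  c  b  c
''  0  1  2  3  4  5  6
 b  1  1  2  3  4  4  5
 c  2  1  1  2  3  4  4
 b  3  2  2  2  3  3  4
 b  4  3  3  3  3  3  4
 c  5  4  3  4  3  4  3
 b  6  5  4  4  4  3  4
 a  7  6  5  4  5  4  4

3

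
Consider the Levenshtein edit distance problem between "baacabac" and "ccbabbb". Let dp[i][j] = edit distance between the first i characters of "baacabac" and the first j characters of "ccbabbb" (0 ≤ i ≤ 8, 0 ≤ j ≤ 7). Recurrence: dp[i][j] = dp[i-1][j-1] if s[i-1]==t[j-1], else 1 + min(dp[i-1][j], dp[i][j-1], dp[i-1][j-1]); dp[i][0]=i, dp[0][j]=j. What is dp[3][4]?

3

   ''  c  c  b  a  b  b  b
''  0  1  2  3  4  5  6  7
 b  1  1  2  2  3  4  5  6
 a  2  2  2  3  2  3  4  5
 a  3  3  3  3  3  3  4  5
 c  4  3  3  4  4  4  4  5
 a  5  4  4  4  4  5  5  5
 b  6  5  5  4  5  4  5  5
 a  7  6  6  5  4  5  5  6
 c  8  7  6  6  5  5  6  6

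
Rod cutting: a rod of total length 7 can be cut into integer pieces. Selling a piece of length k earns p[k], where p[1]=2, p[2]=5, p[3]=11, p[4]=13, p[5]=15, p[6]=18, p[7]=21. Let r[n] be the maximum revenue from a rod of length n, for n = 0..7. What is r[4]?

13

   n    0    1    2    3    4    5    6    7
r[n]    0    2    5   11   13   16   22   24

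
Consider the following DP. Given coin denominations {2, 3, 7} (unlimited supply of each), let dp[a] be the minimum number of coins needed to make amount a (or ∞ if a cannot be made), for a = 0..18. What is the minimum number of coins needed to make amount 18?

4

 a  0  1  2  3  4  5  6  7  8  9 10 11 12 13 14 15 16 17 18
dp  0  -  1  1  2  2  2  1  3  2  2  3  3  3  2  4  3  3  4
(- denotes ∞ / unreachable)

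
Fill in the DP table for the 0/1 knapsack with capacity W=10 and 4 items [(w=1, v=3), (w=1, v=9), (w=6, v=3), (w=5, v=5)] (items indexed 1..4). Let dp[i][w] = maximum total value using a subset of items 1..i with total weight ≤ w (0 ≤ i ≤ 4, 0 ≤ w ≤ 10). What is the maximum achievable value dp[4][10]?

i\w   0   1   2   3   4   5   6   7   8   9  10
  0   0   0   0   0   0   0   0   0   0   0   0
  1   0   3   3   3   3   3   3   3   3   3   3
  2   0   9  12  12  12  12  12  12  12  12  12
  3   0   9  12  12  12  12  12  12  15  15  15
  4   0   9  12  12  12  12  14  17  17  17  17

17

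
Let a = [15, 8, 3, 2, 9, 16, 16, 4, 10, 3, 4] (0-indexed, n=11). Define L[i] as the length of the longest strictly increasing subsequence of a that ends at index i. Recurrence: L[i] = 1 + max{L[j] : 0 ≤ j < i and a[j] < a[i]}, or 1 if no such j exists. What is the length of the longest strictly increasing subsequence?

3

   i    0    1    2    3    4    5    6    7    8    9   10
a[i]   15    8    3    2    9   16   16    4   10    3    4
L[i]    1    1    1    1    2    3    3    2    3    2    3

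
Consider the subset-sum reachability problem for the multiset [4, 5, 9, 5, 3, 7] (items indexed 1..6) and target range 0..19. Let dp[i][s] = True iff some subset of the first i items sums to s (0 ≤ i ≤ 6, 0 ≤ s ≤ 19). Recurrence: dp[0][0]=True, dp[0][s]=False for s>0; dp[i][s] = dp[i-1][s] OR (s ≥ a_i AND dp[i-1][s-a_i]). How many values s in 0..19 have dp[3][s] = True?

i\s   0   1   2   3   4   5   6   7   8   9  10  11  12  13  14  15  16  17  18  19
  0   T   F   F   F   F   F   F   F   F   F   F   F   F   F   F   F   F   F   F   F
  1   T   F   F   F   T   F   F   F   F   F   F   F   F   F   F   F   F   F   F   F
  2   T   F   F   F   T   T   F   F   F   T   F   F   F   F   F   F   F   F   F   F
  3   T   F   F   F   T   T   F   F   F   T   F   F   F   T   T   F   F   F   T   F
  4   T   F   F   F   T   T   F   F   F   T   T   F   F   T   T   F   F   F   T   T
  5   T   F   F   T   T   T   F   T   T   T   T   F   T   T   T   F   T   T   T   T
  6   T   F   F   T   T   T   F   T   T   T   T   T   T   T   T   T   T   T   T   T

7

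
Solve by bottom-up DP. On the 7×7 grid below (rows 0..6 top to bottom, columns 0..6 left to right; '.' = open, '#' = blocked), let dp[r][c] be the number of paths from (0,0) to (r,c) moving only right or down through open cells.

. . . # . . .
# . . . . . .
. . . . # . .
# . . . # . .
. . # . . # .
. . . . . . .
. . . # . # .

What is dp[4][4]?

r\c   0   1   2   3   4   5   6
  0   1   1   1   0   0   0   0
  1   0   1   2   2   2   2   2
  2   0   1   3   5   0   2   4
  3   0   1   4   9   0   2   6
  4   0   1   0   9   9   0   6
  5   0   1   1  10  19  19  25
  6   0   1   2   0  19   0  25

9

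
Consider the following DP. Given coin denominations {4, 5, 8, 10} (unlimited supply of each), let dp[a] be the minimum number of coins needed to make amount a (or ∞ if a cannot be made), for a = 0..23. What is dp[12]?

2

 a  0  1  2  3  4  5  6  7  8  9 10 11 12 13 14 15 16 17 18 19 20 21 22 23
dp  0  -  -  -  1  1  -  -  1  2  1  -  2  2  2  2  2  3  2  3  2  3  3  3
(- denotes ∞ / unreachable)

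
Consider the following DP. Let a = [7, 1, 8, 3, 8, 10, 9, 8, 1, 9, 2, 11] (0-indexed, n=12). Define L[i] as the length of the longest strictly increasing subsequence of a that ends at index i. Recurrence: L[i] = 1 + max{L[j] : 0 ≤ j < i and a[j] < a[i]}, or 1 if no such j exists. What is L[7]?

3

   i    0    1    2    3    4    5    6    7    8    9   10   11
a[i]    7    1    8    3    8   10    9    8    1    9    2   11
L[i]    1    1    2    2    3    4    4    3    1    4    2    5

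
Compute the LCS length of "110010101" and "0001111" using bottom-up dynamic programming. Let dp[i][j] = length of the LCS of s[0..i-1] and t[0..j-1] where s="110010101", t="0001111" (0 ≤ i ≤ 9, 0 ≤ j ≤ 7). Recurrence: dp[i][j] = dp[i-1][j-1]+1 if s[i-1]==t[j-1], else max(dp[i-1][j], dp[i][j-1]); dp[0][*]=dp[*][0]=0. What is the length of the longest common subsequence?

5

   ''  0  0  0  1  1  1  1
''  0  0  0  0  0  0  0  0
 1  0  0  0  0  1  1  1  1
 1  0  0  0  0  1  2  2  2
 0  0  1  1  1  1  2  2  2
 0  0  1  2  2  2  2  2  2
 1  0  1  2  2  3  3  3  3
 0  0  1  2  3  3  3  3  3
 1  0  1  2  3  4  4  4  4
 0  0  1  2  3  4  4  4  4
 1  0  1  2  3  4  5  5  5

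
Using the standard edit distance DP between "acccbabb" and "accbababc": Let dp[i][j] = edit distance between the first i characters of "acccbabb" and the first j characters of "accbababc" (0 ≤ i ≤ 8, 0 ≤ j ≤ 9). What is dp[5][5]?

2

   ''  a  c  c  b  a  b  a  b  c
''  0  1  2  3  4  5  6  7  8  9
 a  1  0  1  2  3  4  5  6  7  8
 c  2  1  0  1  2  3  4  5  6  7
 c  3  2  1  0  1  2  3  4  5  6
 c  4  3  2  1  1  2  3  4  5  5
 b  5  4  3  2  1  2  2  3  4  5
 a  6  5  4  3  2  1  2  2  3  4
 b  7  6  5  4  3  2  1  2  2  3
 b  8  7  6  5  4  3  2  2  2  3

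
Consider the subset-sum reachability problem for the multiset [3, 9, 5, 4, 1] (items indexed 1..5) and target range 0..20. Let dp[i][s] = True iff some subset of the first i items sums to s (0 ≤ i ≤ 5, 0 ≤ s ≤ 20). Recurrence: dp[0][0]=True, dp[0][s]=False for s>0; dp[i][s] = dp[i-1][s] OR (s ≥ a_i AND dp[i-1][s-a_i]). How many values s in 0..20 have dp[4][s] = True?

i\s   0   1   2   3   4   5   6   7   8   9  10  11  12  13  14  15  16  17  18  19  20
  0   T   F   F   F   F   F   F   F   F   F   F   F   F   F   F   F   F   F   F   F   F
  1   T   F   F   T   F   F   F   F   F   F   F   F   F   F   F   F   F   F   F   F   F
  2   T   F   F   T   F   F   F   F   F   T   F   F   T   F   F   F   F   F   F   F   F
  3   T   F   F   T   F   T   F   F   T   T   F   F   T   F   T   F   F   T   F   F   F
  4   T   F   F   T   T   T   F   T   T   T   F   F   T   T   T   F   T   T   T   F   F
  5   T   T   F   T   T   T   T   T   T   T   T   F   T   T   T   T   T   T   T   T   F

13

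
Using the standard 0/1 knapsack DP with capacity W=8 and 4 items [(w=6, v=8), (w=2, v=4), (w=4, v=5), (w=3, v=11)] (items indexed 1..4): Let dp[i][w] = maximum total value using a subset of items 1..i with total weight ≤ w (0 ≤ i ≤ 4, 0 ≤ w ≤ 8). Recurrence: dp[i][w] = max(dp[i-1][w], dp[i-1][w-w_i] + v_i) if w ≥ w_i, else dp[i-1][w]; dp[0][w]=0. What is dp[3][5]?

5

i\w   0   1   2   3   4   5   6   7   8
  0   0   0   0   0   0   0   0   0   0
  1   0   0   0   0   0   0   8   8   8
  2   0   0   4   4   4   4   8   8  12
  3   0   0   4   4   5   5   9   9  12
  4   0   0   4  11  11  15  15  16  16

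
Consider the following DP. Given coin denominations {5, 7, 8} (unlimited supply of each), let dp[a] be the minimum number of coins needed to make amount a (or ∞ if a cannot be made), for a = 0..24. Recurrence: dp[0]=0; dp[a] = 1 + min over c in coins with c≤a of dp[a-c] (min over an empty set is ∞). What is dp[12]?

2

 a  0  1  2  3  4  5  6  7  8  9 10 11 12 13 14 15 16 17 18 19 20 21 22 23 24
dp  0  -  -  -  -  1  -  1  1  -  2  -  2  2  2  2  2  3  3  3  3  3  3  3  3
(- denotes ∞ / unreachable)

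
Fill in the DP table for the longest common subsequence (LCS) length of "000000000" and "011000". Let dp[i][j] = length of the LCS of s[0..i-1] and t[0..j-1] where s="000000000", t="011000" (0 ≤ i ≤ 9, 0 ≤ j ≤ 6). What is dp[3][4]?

2

   ''  0  1  1  0  0  0
''  0  0  0  0  0  0  0
 0  0  1  1  1  1  1  1
 0  0  1  1  1  2  2  2
 0  0  1  1  1  2  3  3
 0  0  1  1  1  2  3  4
 0  0  1  1  1  2  3  4
 0  0  1  1  1  2  3  4
 0  0  1  1  1  2  3  4
 0  0  1  1  1  2  3  4
 0  0  1  1  1  2  3  4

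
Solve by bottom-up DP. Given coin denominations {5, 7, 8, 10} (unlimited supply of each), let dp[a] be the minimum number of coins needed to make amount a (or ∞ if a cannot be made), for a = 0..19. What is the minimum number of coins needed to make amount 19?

 a  0  1  2  3  4  5  6  7  8  9 10 11 12 13 14 15 16 17 18 19
dp  0  -  -  -  -  1  -  1  1  -  1  -  2  2  2  2  2  2  2  3
(- denotes ∞ / unreachable)

3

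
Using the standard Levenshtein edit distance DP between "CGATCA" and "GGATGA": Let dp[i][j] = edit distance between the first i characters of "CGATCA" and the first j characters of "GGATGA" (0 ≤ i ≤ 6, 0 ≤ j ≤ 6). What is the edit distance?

   ''  G  G  A  T  G  A
''  0  1  2  3  4  5  6
 C  1  1  2  3  4  5  6
 G  2  1  1  2  3  4  5
 A  3  2  2  1  2  3  4
 T  4  3  3  2  1  2  3
 C  5  4  4  3  2  2  3
 A  6  5  5  4  3  3  2

2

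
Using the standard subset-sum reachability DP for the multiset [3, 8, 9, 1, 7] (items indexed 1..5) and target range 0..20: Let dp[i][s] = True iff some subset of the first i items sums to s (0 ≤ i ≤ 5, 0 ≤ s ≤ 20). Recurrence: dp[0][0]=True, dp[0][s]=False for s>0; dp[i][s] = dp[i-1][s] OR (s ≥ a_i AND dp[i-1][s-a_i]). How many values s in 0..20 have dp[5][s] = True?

17

i\s   0   1   2   3   4   5   6   7   8   9  10  11  12  13  14  15  16  17  18  19  20
  0   T   F   F   F   F   F   F   F   F   F   F   F   F   F   F   F   F   F   F   F   F
  1   T   F   F   T   F   F   F   F   F   F   F   F   F   F   F   F   F   F   F   F   F
  2   T   F   F   T   F   F   F   F   T   F   F   T   F   F   F   F   F   F   F   F   F
  3   T   F   F   T   F   F   F   F   T   T   F   T   T   F   F   F   F   T   F   F   T
  4   T   T   F   T   T   F   F   F   T   T   T   T   T   T   F   F   F   T   T   F   T
  5   T   T   F   T   T   F   F   T   T   T   T   T   T   T   F   T   T   T   T   T   T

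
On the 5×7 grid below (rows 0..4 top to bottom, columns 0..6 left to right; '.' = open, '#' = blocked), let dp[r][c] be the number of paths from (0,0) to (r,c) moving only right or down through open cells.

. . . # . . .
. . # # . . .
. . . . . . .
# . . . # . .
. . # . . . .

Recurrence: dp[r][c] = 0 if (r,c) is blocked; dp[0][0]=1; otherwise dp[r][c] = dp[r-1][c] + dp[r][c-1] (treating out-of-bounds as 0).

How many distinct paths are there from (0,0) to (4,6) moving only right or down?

18

r\c   0   1   2   3   4   5   6
  0   1   1   1   0   0   0   0
  1   1   2   0   0   0   0   0
  2   1   3   3   3   3   3   3
  3   0   3   6   9   0   3   6
  4   0   3   0   9   9  12  18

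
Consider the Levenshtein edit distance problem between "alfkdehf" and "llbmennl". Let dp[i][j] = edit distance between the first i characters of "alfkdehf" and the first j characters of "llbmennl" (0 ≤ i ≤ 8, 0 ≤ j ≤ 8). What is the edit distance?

   ''  l  l  b  m  e  n  n  l
''  0  1  2  3  4  5  6  7  8
 a  1  1  2  3  4  5  6  7  8
 l  2  1  1  2  3  4  5  6  7
 f  3  2  2  2  3  4  5  6  7
 k  4  3  3  3  3  4  5  6  7
 d  5  4  4  4  4  4  5  6  7
 e  6  5  5  5  5  4  5  6  7
 h  7  6  6  6  6  5  5  6  7
 f  8  7  7  7  7  6  6  6  7

7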